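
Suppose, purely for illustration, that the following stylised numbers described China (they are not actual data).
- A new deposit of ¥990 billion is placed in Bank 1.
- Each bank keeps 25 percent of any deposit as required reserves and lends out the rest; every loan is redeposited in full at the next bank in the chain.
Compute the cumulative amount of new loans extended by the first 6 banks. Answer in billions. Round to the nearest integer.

¥2441 billion

Bank i lends (1 − rr)^i of the original deposit: Bank 1 lends 990·0.7500 = 742.5000, Bank 2 lends 990·0.7500² = 556.8750, and so on.
Summing a geometric series: total = 990·[0.7500·(1 − 0.7500^6) / (1 − 0.7500)] ≈ 2441.4038 billion.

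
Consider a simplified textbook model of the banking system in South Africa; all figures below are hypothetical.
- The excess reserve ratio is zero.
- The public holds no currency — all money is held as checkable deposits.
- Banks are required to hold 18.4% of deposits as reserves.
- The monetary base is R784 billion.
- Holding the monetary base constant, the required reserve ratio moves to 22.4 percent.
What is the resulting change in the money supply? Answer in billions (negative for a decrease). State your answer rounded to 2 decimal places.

Initially m₁ = 1 / (0.184) ≈ 5.434783, so M₁ = 5.434783 × 784 ≈ 4260.8699 billion.
After the change m₂ = 1 / (0.224) ≈ 4.464286, so M₂ = 4.464286 × 784 ≈ 3500.0002 billion.
ΔM = M₂ − M₁ = 3500.0002 − 4260.8699 = -760.8697 billion.

-760.87 billion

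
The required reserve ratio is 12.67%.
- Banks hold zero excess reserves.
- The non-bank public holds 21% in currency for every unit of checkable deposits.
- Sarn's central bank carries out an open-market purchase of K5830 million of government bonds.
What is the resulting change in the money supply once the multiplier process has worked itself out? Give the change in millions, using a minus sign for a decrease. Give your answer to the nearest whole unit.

The money multiplier is m = (1 + c) / (rr + c) = (1 + 0.21) / (0.1267 + 0.21) ≈ 3.59370.
The purchase adds 5830 million of base, so ΔM = m × ΔMB = 3.59370 × (+5830) = 20951.271 million.

K20951 million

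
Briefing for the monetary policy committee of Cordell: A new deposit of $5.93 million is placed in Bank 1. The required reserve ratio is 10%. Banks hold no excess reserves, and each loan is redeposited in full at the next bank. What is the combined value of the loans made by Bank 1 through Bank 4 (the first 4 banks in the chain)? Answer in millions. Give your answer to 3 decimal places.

$18.354 million

Bank i lends (1 − rr)^i of the original deposit: Bank 1 lends 5.93·0.9000 = 5.3370, Bank 2 lends 5.93·0.9000² = 4.8033, and so on.
Summing a geometric series: total = 5.93·[0.9000·(1 − 0.9000^4) / (1 − 0.9000)] ≈ 18.3539 million.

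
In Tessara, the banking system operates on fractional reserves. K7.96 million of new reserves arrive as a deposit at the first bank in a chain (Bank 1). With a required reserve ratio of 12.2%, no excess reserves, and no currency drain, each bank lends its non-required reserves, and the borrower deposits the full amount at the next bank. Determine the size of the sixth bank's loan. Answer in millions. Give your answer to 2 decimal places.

K3.65 million

Each bank lends a fraction (1 − rr) = 0.8780 of the deposit it receives, so Bank 6 receives 7.96·0.8780^5 and lends 7.96·0.8780^6 ≈ 3.6465 million.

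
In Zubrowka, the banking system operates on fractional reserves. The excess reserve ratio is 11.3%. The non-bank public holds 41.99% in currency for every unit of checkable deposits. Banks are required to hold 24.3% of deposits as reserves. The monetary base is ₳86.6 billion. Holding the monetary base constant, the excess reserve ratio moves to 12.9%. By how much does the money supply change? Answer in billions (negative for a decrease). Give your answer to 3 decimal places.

-3.202 billion

Initially m₁ = (1 + 0.4199) / (0.243 + 0.113 + 0.4199) ≈ 1.830004, so M₁ = 1.830004 × 86.6 ≈ 158.4783 billion.
After the change m₂ = (1 + 0.4199) / (0.243 + 0.129 + 0.4199) ≈ 1.793029, so M₂ = 1.793029 × 86.6 ≈ 155.2763 billion.
ΔM = M₂ − M₁ = 155.2763 − 158.4783 = -3.202 billion.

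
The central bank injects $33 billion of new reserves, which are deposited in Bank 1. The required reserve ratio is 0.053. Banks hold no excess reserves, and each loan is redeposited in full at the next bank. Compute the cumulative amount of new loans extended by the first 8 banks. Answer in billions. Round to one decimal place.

$208.2 billion

Bank i lends (1 − rr)^i of the original deposit: Bank 1 lends 33·0.9470 = 31.2510, Bank 2 lends 33·0.9470² ≈ 29.5947, and so on.
Summing a geometric series: total = 33·[0.9470·(1 − 0.9470^8) / (1 − 0.9470)] ≈ 208.2352 billion.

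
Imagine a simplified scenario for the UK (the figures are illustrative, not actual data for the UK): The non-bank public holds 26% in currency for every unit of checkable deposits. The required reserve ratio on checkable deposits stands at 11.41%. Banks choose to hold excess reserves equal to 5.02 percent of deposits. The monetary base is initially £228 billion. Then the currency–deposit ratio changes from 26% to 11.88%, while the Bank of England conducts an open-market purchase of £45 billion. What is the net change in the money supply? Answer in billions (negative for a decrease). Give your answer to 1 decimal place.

£401.8 billion

Before: m₁ = (1 + 0.26) / (0.1141 + 0.0502 + 0.26) ≈ 2.96960, MB₁ = 228, so M₁ = 2.96960 × 228 = 677.0688 billion.
After: m₂ = (1 + 0.1188) / (0.1141 + 0.0502 + 0.1188) ≈ 3.95196, MB₂ = 228 + 45 = 273, so M₂ = 3.95196 × 273 ≈ 1078.8851 billion.
ΔM = M₂ − M₁ = 1078.8851 − 677.0688 = 401.8163 billion.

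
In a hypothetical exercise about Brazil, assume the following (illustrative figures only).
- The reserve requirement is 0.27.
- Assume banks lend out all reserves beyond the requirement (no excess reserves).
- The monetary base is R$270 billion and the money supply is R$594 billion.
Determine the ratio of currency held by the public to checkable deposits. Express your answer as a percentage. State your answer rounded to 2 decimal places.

Using m = M/MB = 594/270 = 2.200000. From m = (1 + c)/(c + rr + e), rearranging gives 1 + c = m·(c + rr + e), so c·(1 − m) = m·(rr + e) − 1.
Hence c = [m·(rr + e) − 1]/(1 − m) = [2.200000 × (0.27 + 0) − 1] / (1 − 2.200000) ≈ 0.338333.

33.83%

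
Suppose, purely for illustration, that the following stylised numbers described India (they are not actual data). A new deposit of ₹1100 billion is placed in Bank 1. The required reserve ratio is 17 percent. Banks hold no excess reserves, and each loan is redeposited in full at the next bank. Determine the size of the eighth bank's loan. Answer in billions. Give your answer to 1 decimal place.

Each bank lends a fraction (1 − rr) = 0.8300 of the deposit it receives, so Bank 8 receives 1100·0.8300^7 and lends 1100·0.8300^8 ≈ 247.7521 billion.

₹247.8 billion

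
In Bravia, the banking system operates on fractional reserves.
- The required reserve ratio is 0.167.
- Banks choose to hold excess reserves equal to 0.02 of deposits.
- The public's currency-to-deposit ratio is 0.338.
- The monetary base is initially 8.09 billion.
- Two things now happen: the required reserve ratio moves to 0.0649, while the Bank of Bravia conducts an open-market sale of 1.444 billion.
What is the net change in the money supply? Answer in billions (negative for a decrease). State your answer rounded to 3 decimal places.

Before: m₁ = (1 + 0.338) / (0.167 + 0.02 + 0.338) ≈ 2.54857, MB₁ = 8.09, so M₁ = 2.54857 × 8.09 ≈ 20.6179 billion.
After: m₂ = (1 + 0.338) / (0.0649 + 0.02 + 0.338) ≈ 3.16387, MB₂ = 8.09 − 1.444 = 6.646, so M₂ = 3.16387 × 6.646 ≈ 21.0271 billion.
ΔM = M₂ − M₁ = 21.0271 − 20.6179 = 0.4092 billion.

0.409 billion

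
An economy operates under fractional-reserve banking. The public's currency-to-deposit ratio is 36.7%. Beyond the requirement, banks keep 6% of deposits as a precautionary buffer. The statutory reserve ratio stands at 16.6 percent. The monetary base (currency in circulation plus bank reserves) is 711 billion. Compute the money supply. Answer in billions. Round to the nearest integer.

1639 billion

The money multiplier is m = (1 + c) / (rr + e + c) = (1 + 0.367) / (0.166 + 0.06 + 0.367) ≈ 2.3052.
So M = m × MB = 2.3052 × 711 = 1638.9972 billion.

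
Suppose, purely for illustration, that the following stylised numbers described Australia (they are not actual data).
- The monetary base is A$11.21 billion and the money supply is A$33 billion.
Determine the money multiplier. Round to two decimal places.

2.94

The money multiplier is m = M / MB = 33 / 11.21 ≈ 2.94380.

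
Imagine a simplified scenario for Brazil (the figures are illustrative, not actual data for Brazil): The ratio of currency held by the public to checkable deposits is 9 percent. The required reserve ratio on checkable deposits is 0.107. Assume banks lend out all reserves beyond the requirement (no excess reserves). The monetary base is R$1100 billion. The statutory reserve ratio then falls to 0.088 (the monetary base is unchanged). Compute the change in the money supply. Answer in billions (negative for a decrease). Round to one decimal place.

Initially m₁ = (1 + 0.09) / (0.107 + 0.09) ≈ 5.532995, so M₁ = 5.532995 × 1100 = 6086.2945 billion.
After the change m₂ = (1 + 0.09) / (0.088 + 0.09) ≈ 6.123596, so M₂ = 6.123596 × 1100 = 6735.9556 billion.
ΔM = M₂ − M₁ = 6735.9556 − 6086.2945 = 649.6611 billion.

R$649.7 billion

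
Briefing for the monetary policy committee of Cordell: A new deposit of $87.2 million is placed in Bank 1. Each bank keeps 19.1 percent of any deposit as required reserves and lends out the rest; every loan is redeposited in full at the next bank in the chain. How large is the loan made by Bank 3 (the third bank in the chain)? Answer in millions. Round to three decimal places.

Each bank lends a fraction (1 − rr) = 0.8090 of the deposit it receives, so Bank 3 receives 87.2·0.8090^2 and lends 87.2·0.8090^3 ≈ 46.1702 million.

$46.170 million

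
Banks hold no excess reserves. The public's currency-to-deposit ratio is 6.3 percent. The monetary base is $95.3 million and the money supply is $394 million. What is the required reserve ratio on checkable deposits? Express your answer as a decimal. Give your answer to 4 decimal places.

0.1941

Using m = M/MB = 394/95.3 ≈ 4.134313. Since m = (1 + c)/(c + rr + e), the denominator satisfies c + rr + e = (1 + c)/m = (1 + 0.063) / 4.134313 ≈ 0.257116.
With c = 0.063 and e = 0, the required reserve ratio on checkable deposits is 0.257116 − 0.063 − 0 = 0.194116.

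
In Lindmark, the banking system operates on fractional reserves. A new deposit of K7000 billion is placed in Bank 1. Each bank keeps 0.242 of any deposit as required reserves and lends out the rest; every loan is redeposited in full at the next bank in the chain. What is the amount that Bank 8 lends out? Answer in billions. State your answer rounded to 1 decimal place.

K762.9 billion

Each bank lends a fraction (1 − rr) = 0.7580 of the deposit it receives, so Bank 8 receives 7000·0.7580^7 and lends 7000·0.7580^8 ≈ 762.8720 billion.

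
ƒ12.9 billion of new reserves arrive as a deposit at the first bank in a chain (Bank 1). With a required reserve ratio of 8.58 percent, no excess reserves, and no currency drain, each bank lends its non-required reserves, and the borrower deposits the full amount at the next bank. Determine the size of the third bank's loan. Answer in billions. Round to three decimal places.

Each bank lends a fraction (1 − rr) = 0.9142 of the deposit it receives, so Bank 3 receives 12.9·0.9142^2 and lends 12.9·0.9142^3 ≈ 9.8563 billion.

ƒ9.856 billion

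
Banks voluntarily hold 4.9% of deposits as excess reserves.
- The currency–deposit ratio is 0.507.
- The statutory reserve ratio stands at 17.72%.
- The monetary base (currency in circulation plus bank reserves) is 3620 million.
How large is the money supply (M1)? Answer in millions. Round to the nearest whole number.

The money multiplier is m = (1 + c) / (rr + e + c) = (1 + 0.507) / (0.1772 + 0.049 + 0.507) ≈ 2.05537.
So M = m × MB = 2.05537 × 3620 = 7440.4394 million.

7440 million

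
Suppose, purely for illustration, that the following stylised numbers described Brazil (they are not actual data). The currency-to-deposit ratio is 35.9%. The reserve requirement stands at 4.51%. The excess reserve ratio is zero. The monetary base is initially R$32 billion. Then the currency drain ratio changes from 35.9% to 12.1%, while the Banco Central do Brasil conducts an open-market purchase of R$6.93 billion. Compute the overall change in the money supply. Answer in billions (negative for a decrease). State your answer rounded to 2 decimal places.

Before: m₁ = (1 + 0.359) / (0.0451 + 0.359) ≈ 3.36303, MB₁ = 32, so M₁ = 3.36303 × 32 ≈ 107.617 billion.
After: m₂ = (1 + 0.121) / (0.0451 + 0.121) ≈ 6.74895, MB₂ = 32 + 6.93 = 38.93, so M₂ = 6.74895 × 38.93 ≈ 262.7366 billion.
ΔM = M₂ − M₁ = 262.7366 − 107.617 = 155.1196 billion.

R$155.12 billion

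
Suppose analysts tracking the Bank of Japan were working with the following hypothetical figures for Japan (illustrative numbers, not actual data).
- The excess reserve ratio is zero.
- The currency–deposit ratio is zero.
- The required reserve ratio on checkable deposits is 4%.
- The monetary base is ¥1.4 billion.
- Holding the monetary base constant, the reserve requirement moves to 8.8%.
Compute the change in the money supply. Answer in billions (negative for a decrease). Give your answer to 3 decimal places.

-19.091 billion

Initially m₁ = 1 / (0.04) = 25, so M₁ = 25 × 1.4 = 35 billion.
After the change m₂ = 1 / (0.088) ≈ 11.36364, so M₂ = 11.36364 × 1.4 ≈ 15.9091 billion.
ΔM = M₂ − M₁ = 15.9091 − 35 = -19.0909 billion.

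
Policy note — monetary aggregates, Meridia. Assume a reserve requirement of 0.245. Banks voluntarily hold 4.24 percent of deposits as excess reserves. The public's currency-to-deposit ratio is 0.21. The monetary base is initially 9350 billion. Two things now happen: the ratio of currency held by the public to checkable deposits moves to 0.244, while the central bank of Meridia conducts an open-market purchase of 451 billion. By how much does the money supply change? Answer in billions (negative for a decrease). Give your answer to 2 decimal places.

Before: m₁ = (1 + 0.21) / (0.245 + 0.0424 + 0.21) ≈ 2.4326498, MB₁ = 9350, so M₁ = 2.4326498 × 9350 ≈ 22745.2756 billion.
After: m₂ = (1 + 0.244) / (0.245 + 0.0424 + 0.244) ≈ 2.3409861, MB₂ = 9350 + 451 = 9801, so M₂ = 2.3409861 × 9801 ≈ 22944.0048 billion.
ΔM = M₂ − M₁ = 22944.0048 − 22745.2756 = 198.7292 billion.

198.73 billion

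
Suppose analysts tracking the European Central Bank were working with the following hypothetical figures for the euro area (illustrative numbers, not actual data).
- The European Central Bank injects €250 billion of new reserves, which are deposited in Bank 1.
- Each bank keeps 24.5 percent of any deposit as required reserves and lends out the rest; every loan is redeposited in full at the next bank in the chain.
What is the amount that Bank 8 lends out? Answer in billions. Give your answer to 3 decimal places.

€26.395 billion

Each bank lends a fraction (1 − rr) = 0.7550 of the deposit it receives, so Bank 8 receives 250·0.7550^7 and lends 250·0.7550^8 ≈ 26.3946 billion.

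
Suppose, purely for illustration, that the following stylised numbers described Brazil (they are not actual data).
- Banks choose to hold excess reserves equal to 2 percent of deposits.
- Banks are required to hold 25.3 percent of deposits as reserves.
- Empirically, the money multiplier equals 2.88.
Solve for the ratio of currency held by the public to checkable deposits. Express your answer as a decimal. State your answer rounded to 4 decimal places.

0.1137

Using m = 2.88. From m = (1 + c)/(c + rr + e), rearranging gives 1 + c = m·(c + rr + e), so c·(1 − m) = m·(rr + e) − 1.
Hence c = [m·(rr + e) − 1]/(1 − m) = [2.88 × (0.253 + 0.02) − 1] / (1 − 2.88) ≈ 0.113702.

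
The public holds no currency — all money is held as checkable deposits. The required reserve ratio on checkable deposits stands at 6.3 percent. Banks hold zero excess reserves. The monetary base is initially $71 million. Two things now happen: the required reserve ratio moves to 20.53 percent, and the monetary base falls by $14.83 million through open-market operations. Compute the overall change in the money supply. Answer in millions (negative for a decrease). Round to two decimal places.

-853.38 million

Before: m₁ = 1 / (0.063) ≈ 15.87302, MB₁ = 71, so M₁ = 15.87302 × 71 ≈ 1126.9844 million.
After: m₂ = 1 / (0.2053) ≈ 4.87092, MB₂ = 71 − 14.83 = 56.17, so M₂ = 4.87092 × 56.17 ≈ 273.5996 million.
ΔM = M₂ − M₁ = 273.5996 − 1126.9844 = -853.3848 million.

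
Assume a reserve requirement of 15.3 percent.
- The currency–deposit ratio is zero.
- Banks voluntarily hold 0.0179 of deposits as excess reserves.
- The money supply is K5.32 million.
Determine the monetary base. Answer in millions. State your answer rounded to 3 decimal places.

The money multiplier is m = 1 / (rr + e) = 1 / (0.153 + 0.0179) ≈ 5.85138.
MB = M / m = 5.32 / 5.85138 ≈ 0.9092 million.

K0.909 million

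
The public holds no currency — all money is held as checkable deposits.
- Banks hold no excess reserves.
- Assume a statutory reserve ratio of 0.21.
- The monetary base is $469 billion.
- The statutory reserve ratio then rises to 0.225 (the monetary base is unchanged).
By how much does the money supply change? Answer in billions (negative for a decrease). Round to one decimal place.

Initially m₁ = 1 / (0.21) ≈ 4.76190, so M₁ = 4.76190 × 469 = 2233.3311 billion.
After the change m₂ = 1 / (0.225) ≈ 4.44444, so M₂ = 4.44444 × 469 ≈ 2084.4424 billion.
ΔM = M₂ − M₁ = 2084.4424 − 2233.3311 = -148.8887 billion.

-148.9 billion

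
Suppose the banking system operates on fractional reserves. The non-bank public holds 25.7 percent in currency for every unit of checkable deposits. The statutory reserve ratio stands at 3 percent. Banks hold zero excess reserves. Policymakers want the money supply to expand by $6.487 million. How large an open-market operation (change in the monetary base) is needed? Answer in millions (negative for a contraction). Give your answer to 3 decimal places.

$1.481 million

The money multiplier is m = (1 + c) / (rr + c) = (1 + 0.257) / (0.03 + 0.257) ≈ 4.37979.
ΔMB = ΔM / m = (+6.487) / 4.37979 ≈ 1.4811 million.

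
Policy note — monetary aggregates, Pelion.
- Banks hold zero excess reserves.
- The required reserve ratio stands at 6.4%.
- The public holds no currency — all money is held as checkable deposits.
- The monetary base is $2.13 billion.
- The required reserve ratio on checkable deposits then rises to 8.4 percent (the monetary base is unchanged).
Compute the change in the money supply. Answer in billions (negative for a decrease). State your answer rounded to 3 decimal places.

-7.924 billion

Initially m₁ = 1 / (0.064) = 15.62500, so M₁ = 15.62500 × 2.13 ≈ 33.2812 billion.
After the change m₂ = 1 / (0.084) ≈ 11.90476, so M₂ = 11.90476 × 2.13 ≈ 25.3571 billion.
ΔM = M₂ − M₁ = 25.3571 − 33.2812 = -7.9241 billion.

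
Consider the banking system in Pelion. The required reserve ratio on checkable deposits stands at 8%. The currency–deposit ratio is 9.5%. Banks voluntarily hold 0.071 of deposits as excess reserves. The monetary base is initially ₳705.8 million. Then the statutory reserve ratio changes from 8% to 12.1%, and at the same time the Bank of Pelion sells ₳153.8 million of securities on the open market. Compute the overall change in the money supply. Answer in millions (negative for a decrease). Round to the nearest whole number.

-1036 million

Before: m₁ = (1 + 0.095) / (0.08 + 0.071 + 0.095) ≈ 4.4512, MB₁ = 705.8, so M₁ = 4.4512 × 705.8 ≈ 3141.657 million.
After: m₂ = (1 + 0.095) / (0.121 + 0.071 + 0.095) ≈ 3.8153, MB₂ = 705.8 − 153.8 = 552, so M₂ = 3.8153 × 552 = 2106.0456 million.
ΔM = M₂ − M₁ = 2106.0456 − 3141.657 = -1035.6114 million.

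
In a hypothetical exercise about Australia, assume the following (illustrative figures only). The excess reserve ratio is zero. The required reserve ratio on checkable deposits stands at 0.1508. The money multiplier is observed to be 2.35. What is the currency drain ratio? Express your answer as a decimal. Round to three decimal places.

0.478

Using m = 2.35. From m = (1 + c)/(c + rr + e), rearranging gives 1 + c = m·(c + rr + e), so c·(1 − m) = m·(rr + e) − 1.
Hence c = [m·(rr + e) − 1]/(1 − m) = [2.35 × (0.1508 + 0) − 1] / (1 − 2.35) ≈ 0.478237.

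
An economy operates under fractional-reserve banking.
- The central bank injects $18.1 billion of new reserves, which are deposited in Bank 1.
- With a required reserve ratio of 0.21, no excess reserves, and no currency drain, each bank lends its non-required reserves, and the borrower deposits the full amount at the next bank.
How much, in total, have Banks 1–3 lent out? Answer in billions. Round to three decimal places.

Bank i lends (1 − rr)^i of the original deposit: Bank 1 lends 18.1·0.7900 = 14.2990, Bank 2 lends 18.1·0.7900² ≈ 11.2962, and so on.
Summing a geometric series: total = 18.1·[0.7900·(1 − 0.7900^3) / (1 − 0.7900)] ≈ 34.5192 billion.

$34.519 billion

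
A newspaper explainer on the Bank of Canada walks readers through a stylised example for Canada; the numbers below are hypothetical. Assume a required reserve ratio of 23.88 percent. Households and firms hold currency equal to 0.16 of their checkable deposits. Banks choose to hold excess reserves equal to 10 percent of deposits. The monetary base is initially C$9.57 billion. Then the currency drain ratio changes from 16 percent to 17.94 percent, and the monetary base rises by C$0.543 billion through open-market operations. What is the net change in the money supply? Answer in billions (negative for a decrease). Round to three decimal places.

C$0.761 billion

Before: m₁ = (1 + 0.16) / (0.2388 + 0.1 + 0.16) ≈ 2.325581, MB₁ = 9.57, so M₁ = 2.325581 × 9.57 ≈ 22.2558 billion.
After: m₂ = (1 + 0.1794) / (0.2388 + 0.1 + 0.1794) ≈ 2.275955, MB₂ = 9.57 + 0.543 = 10.113, so M₂ = 2.275955 × 10.113 ≈ 23.0167 billion.
ΔM = M₂ − M₁ = 23.0167 − 22.2558 = 0.7609 billion.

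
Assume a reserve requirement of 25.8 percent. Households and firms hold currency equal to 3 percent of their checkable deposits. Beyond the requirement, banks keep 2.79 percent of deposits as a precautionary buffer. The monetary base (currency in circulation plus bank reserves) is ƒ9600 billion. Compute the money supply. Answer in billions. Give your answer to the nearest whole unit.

ƒ31301 billion

The money multiplier is m = (1 + c) / (rr + e + c) = (1 + 0.03) / (0.258 + 0.0279 + 0.03) ≈ 3.26053.
So M = m × MB = 3.26053 × 9600 = 31301.088 billion.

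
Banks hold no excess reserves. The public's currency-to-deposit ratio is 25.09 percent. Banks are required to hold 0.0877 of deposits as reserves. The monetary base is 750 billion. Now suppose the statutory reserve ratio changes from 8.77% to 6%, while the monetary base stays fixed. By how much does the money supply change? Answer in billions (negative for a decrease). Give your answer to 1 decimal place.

Initially m₁ = (1 + 0.2509) / (0.0877 + 0.2509) ≈ 3.69433, so M₁ = 3.69433 × 750 = 2770.7475 billion.
After the change m₂ = (1 + 0.2509) / (0.06 + 0.2509) ≈ 4.02348, so M₂ = 4.02348 × 750 = 3017.61 billion.
ΔM = M₂ − M₁ = 3017.61 − 2770.7475 = 246.8625 billion.

246.9 billion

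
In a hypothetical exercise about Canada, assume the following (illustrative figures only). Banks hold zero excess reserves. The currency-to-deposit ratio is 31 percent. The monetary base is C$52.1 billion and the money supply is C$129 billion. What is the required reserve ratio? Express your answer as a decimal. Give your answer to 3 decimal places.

0.219

Using m = M/MB = 129/52.1 ≈ 2.476008. Since m = (1 + c)/(c + rr + e), the denominator satisfies c + rr + e = (1 + c)/m = (1 + 0.31) / 2.476008 ≈ 0.529077.
With c = 0.31 and e = 0, the required reserve ratio is 0.529077 − 0.31 − 0 = 0.219077.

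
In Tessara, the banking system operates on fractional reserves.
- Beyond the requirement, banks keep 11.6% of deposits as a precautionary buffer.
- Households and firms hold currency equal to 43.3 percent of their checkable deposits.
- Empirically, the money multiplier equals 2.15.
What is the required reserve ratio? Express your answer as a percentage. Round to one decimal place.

Using m = 2.15. Since m = (1 + c)/(c + rr + e), the denominator satisfies c + rr + e = (1 + c)/m = (1 + 0.433) / 2.15 ≈ 0.666512.
With c = 0.433 and e = 0.116, the required reserve ratio is 0.666512 − 0.433 − 0.116 = 0.117512.

11.8%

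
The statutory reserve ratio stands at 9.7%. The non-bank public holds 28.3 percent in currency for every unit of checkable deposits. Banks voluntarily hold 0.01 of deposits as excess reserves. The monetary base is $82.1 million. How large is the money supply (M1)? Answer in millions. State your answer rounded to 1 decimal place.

The money multiplier is m = (1 + c) / (rr + e + c) = (1 + 0.283) / (0.097 + 0.01 + 0.283) ≈ 3.2897.
So M = m × MB = 3.2897 × 82.1 ≈ 270.0844 million.

$270.1 million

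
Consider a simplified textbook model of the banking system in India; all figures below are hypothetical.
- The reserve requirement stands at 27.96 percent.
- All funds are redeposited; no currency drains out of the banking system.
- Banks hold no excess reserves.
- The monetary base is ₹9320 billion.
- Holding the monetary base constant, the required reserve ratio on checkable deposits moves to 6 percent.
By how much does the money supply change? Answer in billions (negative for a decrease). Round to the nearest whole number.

₹122000 billion

Initially m₁ = 1 / (0.2796) ≈ 3.57654, so M₁ = 3.57654 × 9320 = 33333.3528 billion.
After the change m₂ = 1 / (0.06) ≈ 16.66667, so M₂ = 16.66667 × 9320 = 155333.3644 billion.
ΔM = M₂ − M₁ = 155333.3644 − 33333.3528 = 122000.0116 billion.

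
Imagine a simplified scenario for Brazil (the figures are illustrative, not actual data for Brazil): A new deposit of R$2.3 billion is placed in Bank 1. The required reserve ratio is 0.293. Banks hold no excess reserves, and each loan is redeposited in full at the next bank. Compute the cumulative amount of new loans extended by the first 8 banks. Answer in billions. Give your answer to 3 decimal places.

Bank i lends (1 − rr)^i of the original deposit: Bank 1 lends 2.3·0.7070 = 1.6261, Bank 2 lends 2.3·0.7070² ≈ 1.1497, and so on.
Summing a geometric series: total = 2.3·[0.7070·(1 − 0.7070^8) / (1 − 0.7070)] ≈ 5.2034 billion.

R$5.203 billion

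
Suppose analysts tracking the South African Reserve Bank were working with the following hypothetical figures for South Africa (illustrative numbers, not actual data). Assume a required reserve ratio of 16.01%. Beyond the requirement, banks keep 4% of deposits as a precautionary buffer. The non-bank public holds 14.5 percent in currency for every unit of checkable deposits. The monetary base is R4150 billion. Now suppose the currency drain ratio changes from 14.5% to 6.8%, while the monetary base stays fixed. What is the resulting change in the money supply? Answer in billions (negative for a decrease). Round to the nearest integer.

Initially m₁ = (1 + 0.145) / (0.1601 + 0.04 + 0.145) ≈ 3.31788, so M₁ = 3.31788 × 4150 = 13769.202 billion.
After the change m₂ = (1 + 0.068) / (0.1601 + 0.04 + 0.068) ≈ 3.98359, so M₂ = 3.98359 × 4150 = 16531.8985 billion.
ΔM = M₂ − M₁ = 16531.8985 − 13769.202 = 2762.6965 billion.

R2763 billion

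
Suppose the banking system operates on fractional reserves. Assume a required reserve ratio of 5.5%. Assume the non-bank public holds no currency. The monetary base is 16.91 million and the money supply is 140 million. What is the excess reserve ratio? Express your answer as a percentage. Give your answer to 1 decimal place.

Using m = M/MB = 140/16.91 ≈ 8.279125. Since m = (1 + c)/(c + rr + e), the denominator satisfies c + rr + e = (1 + c)/m = (1 + 0) / 8.279125 ≈ 0.120786.
With c = 0 and rr = 0.055, the excess reserve ratio is 0.120786 − 0 − 0.055 = 0.065786.

6.6%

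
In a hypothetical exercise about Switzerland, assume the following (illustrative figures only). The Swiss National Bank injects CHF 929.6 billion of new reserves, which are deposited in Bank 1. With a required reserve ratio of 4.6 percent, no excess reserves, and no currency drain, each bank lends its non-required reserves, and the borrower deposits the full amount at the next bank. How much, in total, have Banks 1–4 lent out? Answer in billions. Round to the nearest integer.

CHF 3310 billion

Bank i lends (1 − rr)^i of the original deposit: Bank 1 lends 929.6·0.9540 = 886.8384, Bank 2 lends 929.6·0.9540² ≈ 846.0438, and so on.
Summing a geometric series: total = 929.6·[0.9540·(1 − 0.9540^4) / (1 − 0.9540)] ≈ 3310.0061 billion.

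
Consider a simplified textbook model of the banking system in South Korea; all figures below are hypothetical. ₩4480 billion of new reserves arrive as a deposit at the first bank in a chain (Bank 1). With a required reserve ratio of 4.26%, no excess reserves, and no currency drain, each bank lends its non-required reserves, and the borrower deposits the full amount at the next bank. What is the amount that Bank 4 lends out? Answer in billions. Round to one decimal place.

₩3764.0 billion

Each bank lends a fraction (1 − rr) = 0.9574 of the deposit it receives, so Bank 4 receives 4480·0.9574^3 and lends 4480·0.9574^4 ≈ 3764.0181 billion.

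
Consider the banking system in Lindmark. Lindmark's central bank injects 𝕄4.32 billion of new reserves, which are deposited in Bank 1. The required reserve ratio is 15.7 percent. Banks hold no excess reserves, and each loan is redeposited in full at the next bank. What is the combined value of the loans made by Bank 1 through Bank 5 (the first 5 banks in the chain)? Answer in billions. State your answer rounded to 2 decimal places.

Bank i lends (1 − rr)^i of the original deposit: Bank 1 lends 4.32·0.8430 ≈ 3.6418, Bank 2 lends 4.32·0.8430² ≈ 3.0700, and so on.
Summing a geometric series: total = 4.32·[0.8430·(1 − 0.8430^5) / (1 − 0.8430)] ≈ 13.3206 billion.

𝕄13.32 billion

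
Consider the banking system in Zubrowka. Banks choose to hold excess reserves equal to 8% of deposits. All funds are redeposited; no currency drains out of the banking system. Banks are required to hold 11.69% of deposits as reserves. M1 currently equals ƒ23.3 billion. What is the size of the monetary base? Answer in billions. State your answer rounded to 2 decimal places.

ƒ4.59 billion

The money multiplier is m = 1 / (rr + e) = 1 / (0.1169 + 0.08) ≈ 5.07872.
MB = M / m = 23.3 / 5.07872 ≈ 4.5878 billion.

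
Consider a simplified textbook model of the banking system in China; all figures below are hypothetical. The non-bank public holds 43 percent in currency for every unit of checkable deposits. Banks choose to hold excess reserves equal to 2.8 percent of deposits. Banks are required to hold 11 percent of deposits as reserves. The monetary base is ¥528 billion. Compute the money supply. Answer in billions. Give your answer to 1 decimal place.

The money multiplier is m = (1 + c) / (rr + e + c) = (1 + 0.43) / (0.11 + 0.028 + 0.43) ≈ 2.51761.
So M = m × MB = 2.51761 × 528 ≈ 1329.2981 billion.

¥1329.3 billion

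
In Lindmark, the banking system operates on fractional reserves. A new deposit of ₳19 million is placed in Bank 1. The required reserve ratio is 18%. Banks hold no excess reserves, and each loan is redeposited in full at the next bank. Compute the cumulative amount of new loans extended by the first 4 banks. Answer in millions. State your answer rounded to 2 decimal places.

Bank i lends (1 − rr)^i of the original deposit: Bank 1 lends 19·0.8200 = 15.5800, Bank 2 lends 19·0.8200² = 12.7756, and so on.
Summing a geometric series: total = 19·[0.8200·(1 − 0.8200^4) / (1 − 0.8200)] ≈ 47.4219 million.

₳47.42 million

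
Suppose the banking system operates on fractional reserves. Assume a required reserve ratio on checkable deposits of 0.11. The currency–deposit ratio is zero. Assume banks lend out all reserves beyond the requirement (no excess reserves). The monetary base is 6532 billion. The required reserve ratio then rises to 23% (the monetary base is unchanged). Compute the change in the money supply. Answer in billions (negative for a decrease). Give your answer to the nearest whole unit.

Initially m₁ = 1 / (0.11) ≈ 9.09091, so M₁ = 9.09091 × 6532 ≈ 59381.8241 billion.
After the change m₂ = 1 / (0.23) ≈ 4.34783, so M₂ = 4.34783 × 6532 ≈ 28400.0256 billion.
ΔM = M₂ − M₁ = 28400.0256 − 59381.8241 = -30981.7985 billion.

-30982 billion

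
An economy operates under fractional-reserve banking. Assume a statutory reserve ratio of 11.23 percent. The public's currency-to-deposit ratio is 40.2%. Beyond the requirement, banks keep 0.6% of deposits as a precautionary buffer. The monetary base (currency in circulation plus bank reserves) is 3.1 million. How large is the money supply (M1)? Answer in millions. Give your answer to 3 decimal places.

8.353 million

The money multiplier is m = (1 + c) / (rr + e + c) = (1 + 0.402) / (0.1123 + 0.006 + 0.402) ≈ 2.69460.
So M = m × MB = 2.69460 × 3.1 ≈ 8.3533 million.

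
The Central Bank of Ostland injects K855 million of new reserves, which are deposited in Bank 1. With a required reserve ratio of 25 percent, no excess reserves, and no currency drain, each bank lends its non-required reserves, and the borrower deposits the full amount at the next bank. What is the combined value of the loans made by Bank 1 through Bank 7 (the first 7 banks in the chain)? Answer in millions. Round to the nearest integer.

K2223 million

Bank i lends (1 − rr)^i of the original deposit: Bank 1 lends 855·0.7500 = 641.2500, Bank 2 lends 855·0.7500² = 480.9375, and so on.
Summing a geometric series: total = 855·[0.7500·(1 − 0.7500^7) / (1 − 0.7500)] ≈ 2222.6138 million.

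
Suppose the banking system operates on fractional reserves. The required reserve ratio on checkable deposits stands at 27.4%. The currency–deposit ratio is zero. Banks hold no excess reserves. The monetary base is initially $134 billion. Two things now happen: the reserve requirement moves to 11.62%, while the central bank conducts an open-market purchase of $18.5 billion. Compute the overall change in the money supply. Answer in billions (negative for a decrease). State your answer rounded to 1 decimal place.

$823.3 billion

Before: m₁ = 1 / (0.274) ≈ 3.64964, MB₁ = 134, so M₁ = 3.64964 × 134 ≈ 489.0518 billion.
After: m₂ = 1 / (0.1162) ≈ 8.60585, MB₂ = 134 + 18.5 = 152.5, so M₂ = 8.60585 × 152.5 ≈ 1312.3921 billion.
ΔM = M₂ − M₁ = 1312.3921 − 489.0518 = 823.3403 billion.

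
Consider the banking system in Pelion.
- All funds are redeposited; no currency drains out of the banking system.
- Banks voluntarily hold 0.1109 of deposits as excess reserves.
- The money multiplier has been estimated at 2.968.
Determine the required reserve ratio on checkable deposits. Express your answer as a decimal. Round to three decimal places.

Using m = 2.968. Since m = (1 + c)/(c + rr + e), the denominator satisfies c + rr + e = (1 + c)/m = (1 + 0) / 2.968 ≈ 0.336927.
With c = 0 and e = 0.1109, the required reserve ratio on checkable deposits is 0.336927 − 0 − 0.1109 = 0.226027.

0.226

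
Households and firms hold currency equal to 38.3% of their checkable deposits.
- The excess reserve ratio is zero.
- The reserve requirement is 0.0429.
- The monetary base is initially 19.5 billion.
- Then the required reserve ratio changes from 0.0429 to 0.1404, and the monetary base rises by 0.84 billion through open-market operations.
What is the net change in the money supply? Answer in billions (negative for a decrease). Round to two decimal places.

-9.58 billion

Before: m₁ = (1 + 0.383) / (0.0429 + 0.383) ≈ 3.24724, MB₁ = 19.5, so M₁ = 3.24724 × 19.5 ≈ 63.3212 billion.
After: m₂ = (1 + 0.383) / (0.1404 + 0.383) ≈ 2.64234, MB₂ = 19.5 + 0.84 = 20.34, so M₂ = 2.64234 × 20.34 ≈ 53.7452 billion.
ΔM = M₂ − M₁ = 53.7452 − 63.3212 = -9.576 billion.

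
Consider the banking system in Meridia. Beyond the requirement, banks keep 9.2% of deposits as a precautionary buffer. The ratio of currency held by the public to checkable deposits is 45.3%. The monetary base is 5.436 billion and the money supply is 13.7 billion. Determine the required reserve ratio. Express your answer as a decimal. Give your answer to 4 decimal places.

Using m = M/MB = 13.7/5.436 ≈ 2.520235. Since m = (1 + c)/(c + rr + e), the denominator satisfies c + rr + e = (1 + c)/m = (1 + 0.453) / 2.520235 ≈ 0.576534.
With c = 0.453 and e = 0.092, the required reserve ratio is 0.576534 − 0.453 − 0.092 = 0.031534.

0.0315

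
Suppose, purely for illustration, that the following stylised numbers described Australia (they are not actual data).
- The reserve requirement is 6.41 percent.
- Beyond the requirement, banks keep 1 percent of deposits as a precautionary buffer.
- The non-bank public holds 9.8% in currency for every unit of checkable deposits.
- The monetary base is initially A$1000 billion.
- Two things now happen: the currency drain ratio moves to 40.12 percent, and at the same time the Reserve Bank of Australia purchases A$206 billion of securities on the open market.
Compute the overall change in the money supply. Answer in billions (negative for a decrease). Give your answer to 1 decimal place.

-2824.7 billion

Before: m₁ = (1 + 0.098) / (0.0641 + 0.01 + 0.098) ≈ 6.380012, MB₁ = 1000, so M₁ = 6.380012 × 1000 = 6380.012 billion.
After: m₂ = (1 + 0.4012) / (0.0641 + 0.01 + 0.4012) ≈ 2.948033, MB₂ = 1000 + 206 = 1206, so M₂ = 2.948033 × 1206 ≈ 3555.3278 billion.
ΔM = M₂ − M₁ = 3555.3278 − 6380.012 = -2824.6842 billion.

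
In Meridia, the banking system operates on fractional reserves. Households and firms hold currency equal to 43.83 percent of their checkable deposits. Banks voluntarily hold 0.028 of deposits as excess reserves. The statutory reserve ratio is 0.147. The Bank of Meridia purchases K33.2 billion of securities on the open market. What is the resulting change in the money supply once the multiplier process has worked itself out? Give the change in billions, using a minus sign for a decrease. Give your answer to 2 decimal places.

The money multiplier is m = (1 + c) / (rr + e + c) = (1 + 0.4383) / (0.147 + 0.028 + 0.4383) ≈ 2.34518.
The purchase adds 33.2 billion of base, so ΔM = m × ΔMB = 2.34518 × (+33.2) ≈ 77.86 billion.

K77.86 billion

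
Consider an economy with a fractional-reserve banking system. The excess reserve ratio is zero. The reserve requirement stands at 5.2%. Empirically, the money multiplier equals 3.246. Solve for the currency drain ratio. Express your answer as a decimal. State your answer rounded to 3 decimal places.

Using m = 3.246. From m = (1 + c)/(c + rr + e), rearranging gives 1 + c = m·(c + rr + e), so c·(1 − m) = m·(rr + e) − 1.
Hence c = [m·(rr + e) − 1]/(1 − m) = [3.246 × (0.052 + 0) − 1] / (1 − 3.246) ≈ 0.370084.

0.370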